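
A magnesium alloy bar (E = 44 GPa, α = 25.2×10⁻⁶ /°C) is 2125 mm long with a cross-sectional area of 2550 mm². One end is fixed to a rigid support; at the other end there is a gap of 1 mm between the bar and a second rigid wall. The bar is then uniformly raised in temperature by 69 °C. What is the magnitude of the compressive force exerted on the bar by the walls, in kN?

If the wall were absent the bar would grow by αΔT L = 25.2×10⁻⁶ × 69 × 2125 = 3.695 mm.
This exceeds the 1 mm gap, so the wall pushes back. The portion of expansion that must be recovered elastically is δ_free − gap = 3.695 − 1 = 2.695 mm.
So σ = E(δ_free − g)/L = 44×10³ × 2.695/2125 = 55.8 MPa.
P = σA = 55.8 × 2550 = 142.3 kN.

P ≈ 142 kN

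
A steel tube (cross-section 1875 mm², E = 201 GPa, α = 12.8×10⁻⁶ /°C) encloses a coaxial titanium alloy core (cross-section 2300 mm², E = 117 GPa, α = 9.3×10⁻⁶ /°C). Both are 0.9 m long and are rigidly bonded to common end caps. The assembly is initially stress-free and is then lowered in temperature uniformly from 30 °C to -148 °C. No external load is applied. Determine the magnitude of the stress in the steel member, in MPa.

σ ≈ 52.2 MPa (tensile)

Equilibrium of a rigid end plate with no external load gives equal and opposite internal forces ±P in the two members. Since α_{steel} > α_{titanium alloy}, cooling drives the steel into tension and the titanium alloy into compression.
Equating the net (thermal + elastic) strains gives |α₁ − α₂|·ΔT = P·[1/(A₁E₁) + 1/(A₂E₂)].
|α₁ − α₂|·ΔT = 3.5×10⁻⁶ × 178 = 0.000623.
1/(A₁E₁) + 1/(A₂E₂) = 1/(1875×201×10³) + 1/(2300×117×10³) = 6.369×10⁻⁹ N⁻¹.
P = 0.000623 / 6.369×10⁻⁹ = 97810 N = 97.81 kN.
σ_{steel} = P/A₁ = 97810/1875 = 52.17 MPa, tensile.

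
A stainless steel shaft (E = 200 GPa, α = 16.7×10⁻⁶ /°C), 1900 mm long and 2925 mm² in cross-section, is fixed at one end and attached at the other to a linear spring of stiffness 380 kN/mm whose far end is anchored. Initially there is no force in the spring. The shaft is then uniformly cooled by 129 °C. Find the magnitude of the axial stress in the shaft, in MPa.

σ ≈ 238 MPa (tensile)

If the spring were absent the shaft would shorten by αΔT L = 16.7×10⁻⁶ × 129 × 1900 = 4.093 mm.
With a force P in the spring, the elastic change of the shaft is PL/(AE) and that of the spring is P/k; compatibility requires their sum to equal δ_free.
So P = δ_free / [L/(AE) + 1/k] = 4.093 / [ 1900/(2925×200×10³) + 1/(380×10³) ].
P = 4.093 / 5.879×10⁻⁶ = 696200 N.
σ = P/A = 696200/2925 = 238 MPa.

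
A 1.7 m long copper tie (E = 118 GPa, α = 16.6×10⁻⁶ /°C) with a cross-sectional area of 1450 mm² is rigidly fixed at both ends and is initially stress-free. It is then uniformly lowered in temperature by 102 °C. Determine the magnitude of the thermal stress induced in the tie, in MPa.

The supports are rigid, so the total axial strain is zero. The restrained thermal strain is ε = αΔT = 16.6×10⁻⁶ × 102 = 1693.2×10⁻⁶.
The stress required to suppress this strain is σ = Eε = 118×10³ × 1693.2×10⁻⁶ = 199.8 MPa, tensile since the tie is trying to contract.

σ ≈ 200 MPa (tensile)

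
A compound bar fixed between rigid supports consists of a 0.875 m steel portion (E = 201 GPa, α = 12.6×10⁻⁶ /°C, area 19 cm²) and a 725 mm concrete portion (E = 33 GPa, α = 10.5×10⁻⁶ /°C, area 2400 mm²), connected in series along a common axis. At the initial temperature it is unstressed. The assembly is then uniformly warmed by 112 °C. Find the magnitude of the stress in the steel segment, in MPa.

If the supports were absent, the total length change would be Σ αᵢΔT Lᵢ = 12.6×10⁻⁶×112×875 + 10.5×10⁻⁶×112×725 = 2.087 mm.
The walls prevent any net length change, so an axial force P (same in every segment) develops. Compatibility: P · Σ Lᵢ/(AᵢEᵢ) = δ_free.
Σ Lᵢ/(AᵢEᵢ) = 875/(1900×201×10³) + 725/(2400×33×10³) = 1.145×10⁻⁵ mm/N.
So P = 2.087 / 1.145×10⁻⁵ = 182.4 kN, compressive.
σ_{steel} = P / A = 182400 / 1900 = 95.99 MPa.

σ ≈ 96 MPa (compressive)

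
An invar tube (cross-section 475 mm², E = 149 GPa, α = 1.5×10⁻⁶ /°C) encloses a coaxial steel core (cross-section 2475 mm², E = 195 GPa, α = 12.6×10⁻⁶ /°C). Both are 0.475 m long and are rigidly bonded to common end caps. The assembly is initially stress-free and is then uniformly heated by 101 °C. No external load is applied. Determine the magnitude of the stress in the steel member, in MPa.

Equilibrium of a rigid end plate with no external load gives equal and opposite internal forces ±P in the two members. Since α_{steel} > α_{invar}, heating drives the steel into compression and the invar into tension.
Equating the net (thermal + elastic) strains gives |α₁ − α₂|·ΔT = P·[1/(A₁E₁) + 1/(A₂E₂)].
|α₁ − α₂|·ΔT = 11.1×10⁻⁶ × 101 = 0.001121.
1/(A₁E₁) + 1/(A₂E₂) = 1/(475×149×10³) + 1/(2475×195×10³) = 1.62×10⁻⁸ N⁻¹.
So P = 0.001121 / 1.62×10⁻⁸ = 69.2 kN.
σ_{steel} = P/A₂ = 69200/2475 = 27.96 MPa, compressive.

σ ≈ 28 MPa (compressive)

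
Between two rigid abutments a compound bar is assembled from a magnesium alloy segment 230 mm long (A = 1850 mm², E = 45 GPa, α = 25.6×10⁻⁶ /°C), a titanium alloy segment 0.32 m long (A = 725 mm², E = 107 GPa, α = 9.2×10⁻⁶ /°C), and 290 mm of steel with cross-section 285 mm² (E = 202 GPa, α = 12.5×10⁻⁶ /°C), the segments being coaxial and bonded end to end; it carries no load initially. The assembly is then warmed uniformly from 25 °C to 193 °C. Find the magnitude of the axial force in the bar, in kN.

P ≈ 175 kN (compressive)

With the walls removed the bar would change length by δ_free = Σ αᵢΔT Lᵢ = 25.6×10⁻⁶×168×230 + 9.2×10⁻⁶×168×320 + 12.5×10⁻⁶×168×290 = 2.093 mm.
The walls prevent any net length change, so an axial force P (same in every segment) develops. Compatibility: P · Σ Lᵢ/(AᵢEᵢ) = δ_free.
The series flexibility is Σ Lᵢ/(AᵢEᵢ) = 230/(1850×45×10³) + 320/(725×107×10³) + 290/(285×202×10³) = 1.193×10⁻⁵ mm/N.
P = 2.093 / 1.193×10⁻⁵ = 175500 N = 175.5 kN, compressive.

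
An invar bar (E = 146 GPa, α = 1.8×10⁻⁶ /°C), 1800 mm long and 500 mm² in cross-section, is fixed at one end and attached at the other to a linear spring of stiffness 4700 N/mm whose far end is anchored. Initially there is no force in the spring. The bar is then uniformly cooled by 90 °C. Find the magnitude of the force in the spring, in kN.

P ≈ 1.23 kN

If the spring were absent the bar would shorten by αΔT L = 1.8×10⁻⁶ × 90 × 1800 = 0.2916 mm.
With a force P in the spring, the elastic change of the bar is PL/(AE) and that of the spring is P/k; compatibility requires their sum to equal δ_free.
So P = δ_free / [L/(AE) + 1/k] = 0.2916 / [ 1800/(500×146×10³) + 1/(4700) ].
P = 0.2916 / 0.0002374 = 1228 N.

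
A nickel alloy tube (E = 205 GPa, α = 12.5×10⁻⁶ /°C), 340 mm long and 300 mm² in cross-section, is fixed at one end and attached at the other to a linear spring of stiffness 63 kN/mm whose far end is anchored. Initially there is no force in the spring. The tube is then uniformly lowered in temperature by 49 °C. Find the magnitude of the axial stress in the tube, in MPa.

σ ≈ 32.4 MPa (tensile)

Free thermal contraction: δ_free = αΔT L = 12.5×10⁻⁶ × 49 × 340 = 0.2082 mm.
With a force P in the spring, the elastic change of the tube is PL/(AE) and that of the spring is P/k; compatibility requires their sum to equal δ_free.
P [ L/(AE) + 1/k ] = δ_free → P [ 340/(300×205×10³) + 1/(63×10³) ] = 0.2082.
P = 0.2082 / 2.14×10⁻⁵ = 9731 N.
σ = P/A = 9731/300 = 32.44 MPa.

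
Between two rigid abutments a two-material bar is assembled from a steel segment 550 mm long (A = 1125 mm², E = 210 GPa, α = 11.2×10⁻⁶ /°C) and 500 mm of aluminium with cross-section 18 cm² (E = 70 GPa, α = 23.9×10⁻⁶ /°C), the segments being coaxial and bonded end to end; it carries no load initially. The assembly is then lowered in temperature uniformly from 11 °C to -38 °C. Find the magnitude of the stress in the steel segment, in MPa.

σ ≈ 125 MPa (tensile)

Free thermal contraction of the whole bar: Σ αᵢΔT Lᵢ = 11.2×10⁻⁶×49×550 + 23.9×10⁻⁶×49×500 = 0.8874 mm.
Since the ends are fixed, an axial force P builds up, equal in every segment, with P · Σ Lᵢ/(AᵢEᵢ) = δ_free.
The series flexibility is Σ Lᵢ/(AᵢEᵢ) = 550/(1125×210×10³) + 500/(1800×70×10³) = 6.296×10⁻⁶ mm/N.
P = 0.8874 / 6.296×10⁻⁶ = 140900 N = 140.9 kN, tensile.
σ_{steel} = P / A = 140900 / 1125 = 125.3 MPa.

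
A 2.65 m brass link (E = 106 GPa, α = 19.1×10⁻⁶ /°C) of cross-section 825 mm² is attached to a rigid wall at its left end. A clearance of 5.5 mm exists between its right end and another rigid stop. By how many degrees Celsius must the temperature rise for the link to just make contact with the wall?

ΔT ≈ 109 °C

The gap closes when αΔT L = 5.5 mm, since the link is still unstressed at that instant.
ΔT = 5.5 / (19.1×10⁻⁶ × 2650) = 108.7 °C.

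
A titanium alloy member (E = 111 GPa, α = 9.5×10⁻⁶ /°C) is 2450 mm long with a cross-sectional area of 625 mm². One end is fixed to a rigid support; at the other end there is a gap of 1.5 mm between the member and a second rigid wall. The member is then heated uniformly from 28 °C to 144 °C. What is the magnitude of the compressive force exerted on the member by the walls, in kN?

Free thermal elongation = αΔT L = 9.5×10⁻⁶ × 116 × 2450 = 2.7 mm.
The gap closes (δ_free > 1.5 mm) and the wall then resists a further 2.7 − 1.5 = 1.2 mm of expansion.
That suppressed elongation corresponds to σ = E·Δ/L = 111×10³ × 1.2/2450 = 54.36 MPa.
Force on the wall = σA = 54.36 × 625 mm² = 33.98 kN.

P ≈ 34 kN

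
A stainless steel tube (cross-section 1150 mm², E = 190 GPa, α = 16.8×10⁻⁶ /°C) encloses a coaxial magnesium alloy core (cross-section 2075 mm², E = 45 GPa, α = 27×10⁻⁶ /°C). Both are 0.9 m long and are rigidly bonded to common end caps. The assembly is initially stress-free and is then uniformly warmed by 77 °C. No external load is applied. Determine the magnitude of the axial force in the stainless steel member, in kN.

Equilibrium of a rigid end plate with no external load gives equal and opposite internal forces ±P in the two members. Since α_{magnesium alloy} > α_{stainless steel}, heating drives the magnesium alloy into compression and the stainless steel into tension.
Equating the net (thermal + elastic) strains gives |α₁ − α₂|·ΔT = P·[1/(A₁E₁) + 1/(A₂E₂)].
|α₁ − α₂|·ΔT = 10.2×10⁻⁶ × 77 = 0.0007854.
1/(A₁E₁) + 1/(A₂E₂) = 1/(1150×190×10³) + 1/(2075×45×10³) = 1.529×10⁻⁸ N⁻¹.
P = 0.0007854 / 1.529×10⁻⁸ = 51380 N = 51.38 kN.

P ≈ 51.4 kN (tensile in the stainless steel)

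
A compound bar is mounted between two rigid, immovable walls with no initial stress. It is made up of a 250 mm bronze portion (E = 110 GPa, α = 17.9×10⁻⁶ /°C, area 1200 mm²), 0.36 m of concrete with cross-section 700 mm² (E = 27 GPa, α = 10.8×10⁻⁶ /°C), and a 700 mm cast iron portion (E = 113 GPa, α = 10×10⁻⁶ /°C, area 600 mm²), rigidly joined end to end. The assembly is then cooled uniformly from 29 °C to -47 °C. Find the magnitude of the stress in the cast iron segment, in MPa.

σ ≈ 62.2 MPa (tensile)

If the supports were absent, the total length change would be Σ αᵢΔT Lᵢ = 17.9×10⁻⁶×76×250 + 10.8×10⁻⁶×76×360 + 10×10⁻⁶×76×700 = 1.168 mm.
The walls prevent any net length change, so an axial force P (same in every segment) develops. Compatibility: P · Σ Lᵢ/(AᵢEᵢ) = δ_free.
The series flexibility is Σ Lᵢ/(AᵢEᵢ) = 250/(1200×110×10³) + 360/(700×27×10³) + 700/(600×113×10³) = 3.127×10⁻⁵ mm/N.
So P = 1.168 / 3.127×10⁻⁵ = 37.34 kN, tensile.
σ_{cast iron} = P / A = 37340 / 600 = 62.24 MPa.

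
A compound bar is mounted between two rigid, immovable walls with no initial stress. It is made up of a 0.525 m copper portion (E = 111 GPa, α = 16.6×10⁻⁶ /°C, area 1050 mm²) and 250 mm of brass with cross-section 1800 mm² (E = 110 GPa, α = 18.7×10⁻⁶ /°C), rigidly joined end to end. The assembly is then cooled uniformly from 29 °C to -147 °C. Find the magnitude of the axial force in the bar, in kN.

P ≈ 409 kN (tensile)

If the supports were absent, the total length change would be Σ αᵢΔT Lᵢ = 16.6×10⁻⁶×176×525 + 18.7×10⁻⁶×176×250 = 2.357 mm.
Since the ends are fixed, an axial force P builds up, equal in every segment, with P · Σ Lᵢ/(AᵢEᵢ) = δ_free.
The series flexibility is Σ Lᵢ/(AᵢEᵢ) = 525/(1050×111×10³) + 250/(1800×110×10³) = 5.767×10⁻⁶ mm/N.
Hence P = δ_free / Σ(L/AE) = 2.357/5.767×10⁻⁶ = 408.6 kN (tensile).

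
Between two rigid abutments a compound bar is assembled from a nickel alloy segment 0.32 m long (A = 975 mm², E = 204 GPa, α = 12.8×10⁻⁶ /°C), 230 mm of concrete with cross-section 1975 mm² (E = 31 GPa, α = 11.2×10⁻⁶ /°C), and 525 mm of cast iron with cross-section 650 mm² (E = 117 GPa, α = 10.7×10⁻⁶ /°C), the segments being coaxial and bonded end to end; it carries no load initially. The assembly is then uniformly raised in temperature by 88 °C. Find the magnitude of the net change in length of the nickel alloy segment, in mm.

With the walls removed the bar would change length by δ_free = Σ αᵢΔT Lᵢ = 12.8×10⁻⁶×88×320 + 11.2×10⁻⁶×88×230 + 10.7×10⁻⁶×88×525 = 1.081 mm.
The walls prevent any net length change, so an axial force P (same in every segment) develops. Compatibility: P · Σ Lᵢ/(AᵢEᵢ) = δ_free.
The series flexibility is Σ Lᵢ/(AᵢEᵢ) = 320/(975×204×10³) + 230/(1975×31×10³) + 525/(650×117×10³) = 1.227×10⁻⁵ mm/N.
So P = 1.081 / 1.227×10⁻⁵ = 88.15 kN, compressive.
For the nickel alloy segment, free thermal change = 12.8×10⁻⁶×88×320 = 0.3604 mm and elastic change from P = 88150×320/(975×204×10³) = 0.1418 mm; these oppose, so the net change is 0.219 mm (segment lengthens).

|ΔL| ≈ 0.219 mm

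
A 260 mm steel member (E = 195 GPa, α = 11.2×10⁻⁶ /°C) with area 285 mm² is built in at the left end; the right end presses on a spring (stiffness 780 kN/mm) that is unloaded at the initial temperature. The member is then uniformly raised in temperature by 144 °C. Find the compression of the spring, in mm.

Free thermal expansion: δ_free = αΔT L = 11.2×10⁻⁶ × 144 × 260 = 0.4193 mm.
Let P be the compressive force at the spring. The member shortens elastically by PL/(AE) and the spring compresses by P/k; together these equal δ_free.
P [ L/(AE) + 1/k ] = δ_free → P [ 260/(285×195×10³) + 1/(780×10³) ] = 0.4193.
P = 0.4193 / 5.96×10⁻⁶ = 70350 N.
Spring compression = P/k = 70350/(780×10³) = 0.0902 mm.

δ ≈ 0.0902 mm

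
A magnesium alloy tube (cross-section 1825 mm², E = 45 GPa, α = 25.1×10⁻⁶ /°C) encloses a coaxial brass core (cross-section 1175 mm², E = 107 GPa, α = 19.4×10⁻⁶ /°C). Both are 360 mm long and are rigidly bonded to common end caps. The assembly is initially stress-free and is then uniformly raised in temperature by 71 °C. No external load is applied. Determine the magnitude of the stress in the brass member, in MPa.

Both members must finish at the same length. With the larger α, the magnesium alloy tends to over-expand; the plates restrain it, putting the magnesium alloy in compression and the brass in tension. With no external load the two internal forces are equal and opposite, magnitude P.
Setting the final lengths equal and cancelling L: (α₁ − α₂)ΔT = P/(A₁E₁) + P/(A₂E₂).
|α₁ − α₂|·ΔT = 5.7×10⁻⁶ × 71 = 0.0004047.
1/(A₁E₁) + 1/(A₂E₂) = 1/(1825×45×10³) + 1/(1175×107×10³) = 2.013×10⁻⁸ N⁻¹.
So P = 0.0004047 / 2.013×10⁻⁸ = 20.1 kN.
σ_{brass} = P/A₂ = 20100/1175 = 17.11 MPa, tensile.

σ ≈ 17.1 MPa (tensile)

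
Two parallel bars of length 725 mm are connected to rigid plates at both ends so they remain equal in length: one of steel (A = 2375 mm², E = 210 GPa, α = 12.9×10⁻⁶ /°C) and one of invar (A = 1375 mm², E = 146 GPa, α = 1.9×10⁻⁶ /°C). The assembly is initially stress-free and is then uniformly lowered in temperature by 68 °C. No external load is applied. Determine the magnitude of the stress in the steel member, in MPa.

σ ≈ 45.1 MPa (tensile)

The steel has the larger α, so on cooling it would change length more than the invar if both were free. The rigid plates force a common final length, so the steel is put into tension and the invar into compression, with equal and opposite forces P (no external load).
Setting the final lengths equal and cancelling L: (α₁ − α₂)ΔT = P/(A₁E₁) + P/(A₂E₂).
|α₁ − α₂|·ΔT = 11×10⁻⁶ × 68 = 0.000748.
1/(A₁E₁) + 1/(A₂E₂) = 1/(2375×210×10³) + 1/(1375×146×10³) = 6.986×10⁻⁹ N⁻¹.
P = 0.000748 / 6.986×10⁻⁹ = 107100 N = 107.1 kN.
σ_{steel} = P/A₁ = 107100/2375 = 45.08 MPa, tensile.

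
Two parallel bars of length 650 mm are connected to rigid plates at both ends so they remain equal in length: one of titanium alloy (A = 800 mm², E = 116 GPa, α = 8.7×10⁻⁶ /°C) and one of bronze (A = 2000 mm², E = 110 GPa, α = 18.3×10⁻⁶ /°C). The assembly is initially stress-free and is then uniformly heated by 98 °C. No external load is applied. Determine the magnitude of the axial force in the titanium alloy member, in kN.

The bronze has the larger α, so on heating it would change length more than the titanium alloy if both were free. The rigid plates force a common final length, so the bronze is put into compression and the titanium alloy into tension, with equal and opposite forces P (no external load).
Equating the net (thermal + elastic) strains gives |α₁ − α₂|·ΔT = P·[1/(A₁E₁) + 1/(A₂E₂)].
|α₁ − α₂|·ΔT = 9.6×10⁻⁶ × 98 = 0.0009408.
1/(A₁E₁) + 1/(A₂E₂) = 1/(800×116×10³) + 1/(2000×110×10³) = 1.532×10⁻⁸ N⁻¹.
P = 0.0009408 / 1.532×10⁻⁸ = 61400 N = 61.4 kN.

P ≈ 61.4 kN (tensile in the titanium alloy)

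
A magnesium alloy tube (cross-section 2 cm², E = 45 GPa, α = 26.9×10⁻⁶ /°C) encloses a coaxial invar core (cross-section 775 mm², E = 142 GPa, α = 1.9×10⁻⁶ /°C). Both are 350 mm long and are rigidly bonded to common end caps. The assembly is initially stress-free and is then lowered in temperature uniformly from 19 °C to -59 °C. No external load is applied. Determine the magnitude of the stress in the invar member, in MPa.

The magnesium alloy has the larger α, so on cooling it would change length more than the invar if both were free. The rigid plates force a common final length, so the magnesium alloy is put into tension and the invar into compression, with equal and opposite forces P (no external load).
Equating the net (thermal + elastic) strains gives |α₁ − α₂|·ΔT = P·[1/(A₁E₁) + 1/(A₂E₂)].
|α₁ − α₂|·ΔT = 25×10⁻⁶ × 78 = 0.00195.
1/(A₁E₁) + 1/(A₂E₂) = 1/(200×45×10³) + 1/(775×142×10³) = 1.202×10⁻⁷ N⁻¹.
So P = 0.00195 / 1.202×10⁻⁷ = 16.22 kN.
σ_{invar} = P/A₂ = 16220/775 = 20.93 MPa, compressive.

σ ≈ 20.9 MPa (compressive)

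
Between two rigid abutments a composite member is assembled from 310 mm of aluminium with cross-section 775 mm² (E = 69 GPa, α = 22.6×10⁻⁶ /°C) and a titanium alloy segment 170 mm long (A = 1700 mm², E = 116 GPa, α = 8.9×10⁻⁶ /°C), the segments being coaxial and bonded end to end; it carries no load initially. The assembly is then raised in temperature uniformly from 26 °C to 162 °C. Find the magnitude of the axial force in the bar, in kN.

P ≈ 174 kN (compressive)

If the supports were absent, the total length change would be Σ αᵢΔT Lᵢ = 22.6×10⁻⁶×136×310 + 8.9×10⁻⁶×136×170 = 1.159 mm.
Since the ends are fixed, an axial force P builds up, equal in every segment, with P · Σ Lᵢ/(AᵢEᵢ) = δ_free.
Σ Lᵢ/(AᵢEᵢ) = 310/(775×69×10³) + 170/(1700×116×10³) = 6.659×10⁻⁶ mm/N.
P = 1.159 / 6.659×10⁻⁶ = 174000 N = 174 kN, compressive.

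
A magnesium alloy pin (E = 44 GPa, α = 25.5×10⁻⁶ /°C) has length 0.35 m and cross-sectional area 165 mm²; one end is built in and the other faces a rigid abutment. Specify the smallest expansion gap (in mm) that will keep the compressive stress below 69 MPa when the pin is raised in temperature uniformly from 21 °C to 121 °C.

Free expansion if unrestrained: δ_free = αΔT L = 25.5×10⁻⁶ × 100 × 350 = 0.8925 mm.
A stress of 69 MPa corresponds to the wall pushing the pin back by σL/E = 69×350/(44×10³) = 0.5489 mm.
The gap must absorb the remainder: g_min = 0.8925 − 0.5489 = 0.3436 mm.

g ≈ 0.344 mm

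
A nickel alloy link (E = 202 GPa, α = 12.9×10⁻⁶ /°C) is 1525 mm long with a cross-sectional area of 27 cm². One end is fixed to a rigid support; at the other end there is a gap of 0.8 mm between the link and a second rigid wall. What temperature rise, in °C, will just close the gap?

The gap closes when αΔT L = 0.8 mm, since the link is still unstressed at that instant.
ΔT = 0.8 / (12.9×10⁻⁶ × 1525) = 40.67 °C.

ΔT ≈ 40.7 °C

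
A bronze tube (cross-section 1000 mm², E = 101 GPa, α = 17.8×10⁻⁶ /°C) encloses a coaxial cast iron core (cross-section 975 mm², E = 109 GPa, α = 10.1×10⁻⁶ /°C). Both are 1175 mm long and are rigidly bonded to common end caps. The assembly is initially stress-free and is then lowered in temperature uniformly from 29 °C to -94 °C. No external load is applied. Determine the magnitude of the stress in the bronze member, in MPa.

Both members must finish at the same length. With the larger α, the bronze tends to over-contract; the plates restrain it, putting the bronze in tension and the cast iron in compression. With no external load the two internal forces are equal and opposite, magnitude P.
Compatibility of the two members (thermal + elastic change equal): (α₁ − α₂)ΔT = P·[1/(A₁E₁) + 1/(A₂E₂)].
|α₁ − α₂|·ΔT = 7.7×10⁻⁶ × 123 = 0.0009471.
1/(A₁E₁) + 1/(A₂E₂) = 1/(1000×101×10³) + 1/(975×109×10³) = 1.931×10⁻⁸ N⁻¹.
P = 0.0009471 / 1.931×10⁻⁸ = 49050 N = 49.05 kN.
σ_{bronze} = P/A₁ = 49050/1000 = 49.05 MPa, tensile.

σ ≈ 49 MPa (tensile)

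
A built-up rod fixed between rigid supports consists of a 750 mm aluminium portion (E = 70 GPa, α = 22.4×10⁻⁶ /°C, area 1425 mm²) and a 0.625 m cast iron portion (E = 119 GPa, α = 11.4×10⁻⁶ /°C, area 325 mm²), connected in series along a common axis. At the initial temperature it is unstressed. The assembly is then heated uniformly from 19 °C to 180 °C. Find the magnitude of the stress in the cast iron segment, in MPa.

σ ≈ 501 MPa (compressive)

Free thermal expansion of the whole bar: Σ αᵢΔT Lᵢ = 22.4×10⁻⁶×161×750 + 11.4×10⁻⁶×161×625 = 3.852 mm.
Since the ends are fixed, an axial force P builds up, equal in every segment, with P · Σ Lᵢ/(AᵢEᵢ) = δ_free.
The series flexibility is Σ Lᵢ/(AᵢEᵢ) = 750/(1425×70×10³) + 625/(325×119×10³) = 2.368×10⁻⁵ mm/N.
Hence P = δ_free / Σ(L/AE) = 3.852/2.368×10⁻⁵ = 162.7 kN (compressive).
σ_{cast iron} = P / A = 162700 / 325 = 500.5 MPa.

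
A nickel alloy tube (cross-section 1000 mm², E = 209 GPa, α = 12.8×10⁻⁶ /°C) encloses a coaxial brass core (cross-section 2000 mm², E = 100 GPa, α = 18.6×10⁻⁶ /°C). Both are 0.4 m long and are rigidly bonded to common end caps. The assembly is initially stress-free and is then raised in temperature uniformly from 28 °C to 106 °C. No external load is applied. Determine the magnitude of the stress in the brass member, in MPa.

Both members must finish at the same length. With the larger α, the brass tends to over-expand; the plates restrain it, putting the brass in compression and the nickel alloy in tension. With no external load the two internal forces are equal and opposite, magnitude P.
Setting the final lengths equal and cancelling L: (α₁ − α₂)ΔT = P/(A₁E₁) + P/(A₂E₂).
|α₁ − α₂|·ΔT = 5.8×10⁻⁶ × 78 = 0.0004524.
1/(A₁E₁) + 1/(A₂E₂) = 1/(1000×209×10³) + 1/(2000×100×10³) = 9.785×10⁻⁹ N⁻¹.
So P = 0.0004524 / 9.785×10⁻⁹ = 46.24 kN.
σ_{brass} = P/A₂ = 46240/2000 = 23.12 MPa, compressive.

σ ≈ 23.1 MPa (compressive)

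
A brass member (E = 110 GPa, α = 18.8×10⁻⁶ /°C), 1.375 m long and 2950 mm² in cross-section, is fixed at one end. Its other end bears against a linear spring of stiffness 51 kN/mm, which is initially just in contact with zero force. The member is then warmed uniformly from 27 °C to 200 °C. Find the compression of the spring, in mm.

If the spring were absent the member would lengthen by αΔT L = 18.8×10⁻⁶ × 173 × 1375 = 4.472 mm.
Let P be the compressive force at the spring. The member shortens elastically by PL/(AE) and the spring compresses by P/k; together these equal δ_free.
So P = δ_free / [L/(AE) + 1/k] = 4.472 / [ 1375/(2950×110×10³) + 1/(51×10³) ].
P = 4.472 / 2.385×10⁻⁵ = 187500 N.
Spring compression = P/k = 187500/(51×10³) = 3.677 mm.

δ ≈ 3.68 mm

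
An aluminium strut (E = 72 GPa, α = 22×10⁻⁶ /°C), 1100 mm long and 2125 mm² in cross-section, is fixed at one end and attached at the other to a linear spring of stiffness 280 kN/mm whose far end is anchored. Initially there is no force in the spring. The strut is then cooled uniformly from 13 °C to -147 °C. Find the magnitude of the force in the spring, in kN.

P ≈ 360 kN

Free thermal contraction: δ_free = αΔT L = 22×10⁻⁶ × 160 × 1100 = 3.872 mm.
Let P be the tensile force in the spring. The strut extends elastically by PL/(AE) and the spring stretches by P/k; together these equal δ_free.
So P = δ_free / [L/(AE) + 1/k] = 3.872 / [ 1100/(2125×72×10³) + 1/(280×10³) ].
P = 3.872 / 1.076×10⁻⁵ = 359800 N.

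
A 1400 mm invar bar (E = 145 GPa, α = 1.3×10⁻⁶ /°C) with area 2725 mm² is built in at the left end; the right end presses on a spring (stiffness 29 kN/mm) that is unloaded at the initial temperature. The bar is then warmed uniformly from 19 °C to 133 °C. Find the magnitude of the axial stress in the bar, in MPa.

σ ≈ 2 MPa (compressive)

If the spring were absent the bar would lengthen by αΔT L = 1.3×10⁻⁶ × 114 × 1400 = 0.2075 mm.
With a force P in the spring, the elastic change of the bar is PL/(AE) and that of the spring is P/k; compatibility requires their sum to equal δ_free.
P [ L/(AE) + 1/k ] = δ_free → P [ 1400/(2725×145×10³) + 1/(29×10³) ] = 0.2075.
P = 0.2075 / 3.803×10⁻⁵ = 5456 N.
σ = P/A = 5456/2725 = 2.002 MPa.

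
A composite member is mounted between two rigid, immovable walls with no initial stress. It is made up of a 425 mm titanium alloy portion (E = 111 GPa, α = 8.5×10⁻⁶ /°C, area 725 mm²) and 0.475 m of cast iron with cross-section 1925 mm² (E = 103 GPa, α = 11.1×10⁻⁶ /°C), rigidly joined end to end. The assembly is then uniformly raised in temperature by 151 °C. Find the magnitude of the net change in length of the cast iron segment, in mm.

Free thermal expansion of the whole bar: Σ αᵢΔT Lᵢ = 8.5×10⁻⁶×151×425 + 11.1×10⁻⁶×151×475 = 1.342 mm.
The walls prevent any net length change, so an axial force P (same in every segment) develops. Compatibility: P · Σ Lᵢ/(AᵢEᵢ) = δ_free.
The series flexibility is Σ Lᵢ/(AᵢEᵢ) = 425/(725×111×10³) + 475/(1925×103×10³) = 7.677×10⁻⁶ mm/N.
P = 1.342 / 7.677×10⁻⁶ = 174800 N = 174.8 kN, compressive.
For the cast iron segment, free thermal change = 11.1×10⁻⁶×151×475 = 0.7961 mm and elastic change from P = 174800×475/(1925×103×10³) = 0.4187 mm; these oppose, so the net change is 0.377 mm (segment lengthens).

|ΔL| ≈ 0.377 mm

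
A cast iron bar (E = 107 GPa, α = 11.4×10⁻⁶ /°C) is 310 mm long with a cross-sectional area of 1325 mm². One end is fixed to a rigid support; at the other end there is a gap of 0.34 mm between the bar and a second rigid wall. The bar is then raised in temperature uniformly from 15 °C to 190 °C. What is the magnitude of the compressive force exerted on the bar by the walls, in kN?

P ≈ 127 kN

Unrestrained expansion: δ_free = αΔT L = 11.4×10⁻⁶ × 175 × 310 = 0.6184 mm.
The gap closes (δ_free > 0.34 mm) and the wall then resists a further 0.6184 − 0.34 = 0.2784 mm of expansion.
Compatibility: PL/(AE) = 0.2784 mm, so σ = P/A = E × (0.2784/310) = 96.11 MPa.
P = σA = 96.11 × 1325 = 127.3 kN.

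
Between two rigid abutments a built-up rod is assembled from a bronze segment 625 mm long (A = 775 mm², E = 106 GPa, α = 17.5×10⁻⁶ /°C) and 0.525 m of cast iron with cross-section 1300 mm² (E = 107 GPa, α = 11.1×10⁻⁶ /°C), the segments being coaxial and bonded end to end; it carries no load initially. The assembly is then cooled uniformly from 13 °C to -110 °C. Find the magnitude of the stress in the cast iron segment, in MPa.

If the supports were absent, the total length change would be Σ αᵢΔT Lᵢ = 17.5×10⁻⁶×123×625 + 11.1×10⁻⁶×123×525 = 2.062 mm.
Since the ends are fixed, an axial force P builds up, equal in every segment, with P · Σ Lᵢ/(AᵢEᵢ) = δ_free.
The series flexibility is Σ Lᵢ/(AᵢEᵢ) = 625/(775×106×10³) + 525/(1300×107×10³) = 1.138×10⁻⁵ mm/N.
Hence P = δ_free / Σ(L/AE) = 2.062/1.138×10⁻⁵ = 181.2 kN (tensile).
σ_{cast iron} = P / A = 181200 / 1300 = 139.4 MPa.

σ ≈ 139 MPa (tensile)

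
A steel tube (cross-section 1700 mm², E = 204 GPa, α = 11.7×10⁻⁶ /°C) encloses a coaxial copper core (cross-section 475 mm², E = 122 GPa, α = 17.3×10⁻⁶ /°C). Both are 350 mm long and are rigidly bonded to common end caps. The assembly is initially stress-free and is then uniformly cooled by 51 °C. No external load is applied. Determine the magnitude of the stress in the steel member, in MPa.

σ ≈ 8.34 MPa (compressive)

Equilibrium of a rigid end plate with no external load gives equal and opposite internal forces ±P in the two members. Since α_{copper} > α_{steel}, cooling drives the copper into tension and the steel into compression.
Setting the final lengths equal and cancelling L: (α₁ − α₂)ΔT = P/(A₁E₁) + P/(A₂E₂).
|α₁ − α₂|·ΔT = 5.6×10⁻⁶ × 51 = 0.0002856.
1/(A₁E₁) + 1/(A₂E₂) = 1/(1700×204×10³) + 1/(475×122×10³) = 2.014×10⁻⁸ N⁻¹.
P = 0.0002856 / 2.014×10⁻⁸ = 14180 N = 14.18 kN.
σ_{steel} = P/A₁ = 14180/1700 = 8.342 MPa, compressive.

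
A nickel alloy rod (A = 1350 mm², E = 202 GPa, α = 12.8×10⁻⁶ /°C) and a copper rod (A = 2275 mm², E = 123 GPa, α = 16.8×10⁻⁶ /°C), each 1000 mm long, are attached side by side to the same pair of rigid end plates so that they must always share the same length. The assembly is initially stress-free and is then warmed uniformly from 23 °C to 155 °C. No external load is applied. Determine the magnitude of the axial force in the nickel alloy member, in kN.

Equilibrium of a rigid end plate with no external load gives equal and opposite internal forces ±P in the two members. Since α_{copper} > α_{nickel alloy}, heating drives the copper into compression and the nickel alloy into tension.
Compatibility of the two members (thermal + elastic change equal): (α₁ − α₂)ΔT = P·[1/(A₁E₁) + 1/(A₂E₂)].
|α₁ − α₂|·ΔT = 4×10⁻⁶ × 132 = 0.000528.
1/(A₁E₁) + 1/(A₂E₂) = 1/(1350×202×10³) + 1/(2275×123×10³) = 7.241×10⁻⁹ N⁻¹.
So P = 0.000528 / 7.241×10⁻⁹ = 72.92 kN.

P ≈ 72.9 kN (tensile in the nickel alloy)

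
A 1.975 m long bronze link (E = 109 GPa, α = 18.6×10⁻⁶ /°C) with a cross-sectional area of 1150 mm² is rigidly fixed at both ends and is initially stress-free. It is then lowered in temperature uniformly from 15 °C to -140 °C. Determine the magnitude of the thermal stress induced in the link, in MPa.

With length fixed, the mechanical strain must cancel the thermal strain αΔT = 18.6×10⁻⁶ × 155 = 2883×10⁻⁶.
σ = EαΔT = 109×10³ × 18.6×10⁻⁶ × 155 = 314.2 MPa (tensile; the link is trying to contract).

σ ≈ 314 MPa (tensile)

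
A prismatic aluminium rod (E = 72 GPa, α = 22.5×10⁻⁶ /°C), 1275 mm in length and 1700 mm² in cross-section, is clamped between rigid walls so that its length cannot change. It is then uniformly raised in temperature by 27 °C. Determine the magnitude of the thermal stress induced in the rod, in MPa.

With length fixed, the mechanical strain must cancel the thermal strain αΔT = 22.5×10⁻⁶ × 27 = 607.5×10⁻⁶.
Hence σ = E·αΔT = 72×10³ × 607.5×10⁻⁶ = 43.74 MPa, compressive.

σ ≈ 43.7 MPa (compressive)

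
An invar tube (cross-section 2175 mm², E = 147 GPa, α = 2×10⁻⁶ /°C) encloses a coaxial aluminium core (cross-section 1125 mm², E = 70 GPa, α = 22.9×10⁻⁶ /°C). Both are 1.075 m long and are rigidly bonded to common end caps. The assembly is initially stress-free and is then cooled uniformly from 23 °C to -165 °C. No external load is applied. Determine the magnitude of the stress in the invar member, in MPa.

Both members must finish at the same length. With the larger α, the aluminium tends to over-contract; the plates restrain it, putting the aluminium in tension and the invar in compression. With no external load the two internal forces are equal and opposite, magnitude P.
Setting the final lengths equal and cancelling L: (α₁ − α₂)ΔT = P/(A₁E₁) + P/(A₂E₂).
|α₁ − α₂|·ΔT = 20.9×10⁻⁶ × 188 = 0.003929.
1/(A₁E₁) + 1/(A₂E₂) = 1/(2175×147×10³) + 1/(1125×70×10³) = 1.583×10⁻⁸ N⁻¹.
P = 0.003929 / 1.583×10⁻⁸ = 248300 N = 248.3 kN.
σ_{invar} = P/A₁ = 248300/2175 = 114.1 MPa, compressive.

σ ≈ 114 MPa (compressive)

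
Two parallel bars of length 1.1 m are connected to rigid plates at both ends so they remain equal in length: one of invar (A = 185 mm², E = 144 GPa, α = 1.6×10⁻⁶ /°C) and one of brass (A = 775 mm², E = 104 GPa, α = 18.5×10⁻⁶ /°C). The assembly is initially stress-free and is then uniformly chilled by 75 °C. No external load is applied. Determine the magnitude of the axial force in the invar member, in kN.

Both members must finish at the same length. With the larger α, the brass tends to over-contract; the plates restrain it, putting the brass in tension and the invar in compression. With no external load the two internal forces are equal and opposite, magnitude P.
Equating the net (thermal + elastic) strains gives |α₁ − α₂|·ΔT = P·[1/(A₁E₁) + 1/(A₂E₂)].
|α₁ − α₂|·ΔT = 16.9×10⁻⁶ × 75 = 0.001267.
1/(A₁E₁) + 1/(A₂E₂) = 1/(185×144×10³) + 1/(775×104×10³) = 4.994×10⁻⁸ N⁻¹.
P = 0.001267 / 4.994×10⁻⁸ = 25380 N = 25.38 kN.

P ≈ 25.4 kN (compressive in the invar)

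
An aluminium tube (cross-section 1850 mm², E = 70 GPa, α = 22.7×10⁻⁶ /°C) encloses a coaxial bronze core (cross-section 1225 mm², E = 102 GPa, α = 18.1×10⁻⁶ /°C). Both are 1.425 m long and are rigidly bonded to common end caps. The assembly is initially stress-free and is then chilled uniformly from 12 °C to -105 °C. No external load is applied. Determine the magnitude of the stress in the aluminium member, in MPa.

σ ≈ 18.5 MPa (tensile)

The aluminium has the larger α, so on cooling it would change length more than the bronze if both were free. The rigid plates force a common final length, so the aluminium is put into tension and the bronze into compression, with equal and opposite forces P (no external load).
Compatibility of the two members (thermal + elastic change equal): (α₁ − α₂)ΔT = P·[1/(A₁E₁) + 1/(A₂E₂)].
|α₁ − α₂|·ΔT = 4.6×10⁻⁶ × 117 = 0.0005382.
1/(A₁E₁) + 1/(A₂E₂) = 1/(1850×70×10³) + 1/(1225×102×10³) = 1.573×10⁻⁸ N⁻¹.
So P = 0.0005382 / 1.573×10⁻⁸ = 34.23 kN.
σ_{aluminium} = P/A₁ = 34230/1850 = 18.5 MPa, tensile.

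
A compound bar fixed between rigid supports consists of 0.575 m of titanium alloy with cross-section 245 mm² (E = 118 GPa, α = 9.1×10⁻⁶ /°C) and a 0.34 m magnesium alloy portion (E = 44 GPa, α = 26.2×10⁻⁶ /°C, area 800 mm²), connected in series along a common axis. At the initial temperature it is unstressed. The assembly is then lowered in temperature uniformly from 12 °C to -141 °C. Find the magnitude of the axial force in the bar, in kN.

If the supports were absent, the total length change would be Σ αᵢΔT Lᵢ = 9.1×10⁻⁶×153×575 + 26.2×10⁻⁶×153×340 = 2.163 mm.
Since the ends are fixed, an axial force P builds up, equal in every segment, with P · Σ Lᵢ/(AᵢEᵢ) = δ_free.
The series flexibility is Σ Lᵢ/(AᵢEᵢ) = 575/(245×118×10³) + 340/(800×44×10³) = 2.955×10⁻⁵ mm/N.
So P = 2.163 / 2.955×10⁻⁵ = 73.22 kN, tensile.

P ≈ 73.2 kN (tensile)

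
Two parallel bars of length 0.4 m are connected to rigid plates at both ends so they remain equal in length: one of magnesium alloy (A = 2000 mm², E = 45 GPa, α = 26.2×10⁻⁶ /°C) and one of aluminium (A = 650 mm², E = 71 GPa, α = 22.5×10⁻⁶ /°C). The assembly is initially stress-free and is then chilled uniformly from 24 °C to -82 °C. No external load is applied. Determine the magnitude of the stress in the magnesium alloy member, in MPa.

Equilibrium of a rigid end plate with no external load gives equal and opposite internal forces ±P in the two members. Since α_{magnesium alloy} > α_{aluminium}, cooling drives the magnesium alloy into tension and the aluminium into compression.
Equating the net (thermal + elastic) strains gives |α₁ − α₂|·ΔT = P·[1/(A₁E₁) + 1/(A₂E₂)].
|α₁ − α₂|·ΔT = 3.7×10⁻⁶ × 106 = 0.0003922.
1/(A₁E₁) + 1/(A₂E₂) = 1/(2000×45×10³) + 1/(650×71×10³) = 3.278×10⁻⁸ N⁻¹.
P = 0.0003922 / 3.278×10⁻⁸ = 11960 N = 11.96 kN.
σ_{magnesium alloy} = P/A₁ = 11960/2000 = 5.982 MPa, tensile.

σ ≈ 5.98 MPa (tensile)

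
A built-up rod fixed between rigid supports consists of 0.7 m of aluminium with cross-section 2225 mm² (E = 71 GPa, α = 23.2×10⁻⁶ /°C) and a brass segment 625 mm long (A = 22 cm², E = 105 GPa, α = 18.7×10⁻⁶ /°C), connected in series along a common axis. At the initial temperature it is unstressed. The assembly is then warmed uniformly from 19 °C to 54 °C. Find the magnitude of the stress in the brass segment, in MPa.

If the supports were absent, the total length change would be Σ αᵢΔT Lᵢ = 23.2×10⁻⁶×35×700 + 18.7×10⁻⁶×35×625 = 0.9775 mm.
The rigid supports impose zero overall length change; the single axial force P common to all segments must satisfy P Σ Lᵢ/(AᵢEᵢ) = δ_free.
Σ Lᵢ/(AᵢEᵢ) = 700/(2225×71×10³) + 625/(2200×105×10³) = 7.137×10⁻⁶ mm/N.
So P = 0.9775 / 7.137×10⁻⁶ = 137 kN, compressive.
σ_{brass} = P / A = 137000 / 2200 = 62.26 MPa.

σ ≈ 62.3 MPa (compressive)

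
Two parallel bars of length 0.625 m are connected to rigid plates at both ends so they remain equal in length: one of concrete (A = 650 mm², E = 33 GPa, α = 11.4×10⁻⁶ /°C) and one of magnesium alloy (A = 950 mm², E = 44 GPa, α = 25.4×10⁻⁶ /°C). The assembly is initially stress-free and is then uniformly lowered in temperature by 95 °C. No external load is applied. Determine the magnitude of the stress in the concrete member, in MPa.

σ ≈ 29 MPa (compressive)

Both members must finish at the same length. With the larger α, the magnesium alloy tends to over-contract; the plates restrain it, putting the magnesium alloy in tension and the concrete in compression. With no external load the two internal forces are equal and opposite, magnitude P.
Setting the final lengths equal and cancelling L: (α₁ − α₂)ΔT = P/(A₁E₁) + P/(A₂E₂).
|α₁ − α₂|·ΔT = 14×10⁻⁶ × 95 = 0.00133.
1/(A₁E₁) + 1/(A₂E₂) = 1/(650×33×10³) + 1/(950×44×10³) = 7.054×10⁻⁸ N⁻¹.
So P = 0.00133 / 7.054×10⁻⁸ = 18.85 kN.
σ_{concrete} = P/A₁ = 18850/650 = 29.01 MPa, compressive.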